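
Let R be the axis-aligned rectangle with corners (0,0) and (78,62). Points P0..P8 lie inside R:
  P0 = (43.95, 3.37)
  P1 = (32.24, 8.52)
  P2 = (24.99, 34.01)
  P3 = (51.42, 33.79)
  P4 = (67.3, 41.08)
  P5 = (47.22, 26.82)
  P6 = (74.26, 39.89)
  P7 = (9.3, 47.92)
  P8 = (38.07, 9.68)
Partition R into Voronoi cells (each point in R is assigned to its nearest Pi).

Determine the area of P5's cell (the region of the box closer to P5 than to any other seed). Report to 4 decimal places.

Area of P5's cell: 437.7873

1. box [0,78]×[0,62]: [(0, 0) (78, 0) (78, 62) (0, 62)]
2. ⊥bis P5·P0 via (45.585,15.095): [(0, 21.4516) (78, 10.5749) (78, 62) (0, 62)]  |A|=3586.9665
3. ⊥bis P5·P1 via (39.73,17.67): [(0, 50.1922) (42.3194, 15.5504) (78, 10.5749) (78, 62) (0, 62)]  |A|=2978.8257
4. ⊥bis P5·P2 via (36.105,30.415): [(33.6046, 22.6842) (42.3194, 15.5504) (78, 10.5749) (78, 62) (46.3208, 62)]  |A|=1869.8573
5. ⊥bis P5·P3 via (49.32,30.305): [(38.2307, 36.9872) (33.6046, 22.6842) (42.3194, 15.5504) (78, 10.5749) (78, 13.0229)]  |A|=499.7724
6. ⊥bis P5·P4 via (57.26,33.95): [(67.7243, 19.2149) (38.2307, 36.9872) (33.6046, 22.6842) (42.3194, 15.5504) (73.405, 11.2156)]  |A|=470.6363
7. ⊥bis P5·P6 via (60.74,33.355): [(67.5133, 19.3421) (38.2307, 36.9872) (33.6046, 22.6842) (42.3194, 15.5504) (71.2993, 11.5093)]  |A|=462.4625
8. ⊥bis P5·P7 via (28.26,37.37): [(67.5133, 19.3421) (38.2307, 36.9872) (33.6046, 22.6842) (42.3194, 15.5504) (71.2993, 11.5093)]  |A|=462.4625
9. ⊥bis P5·P8 via (42.645,18.25): [(67.5133, 19.3421) (38.2307, 36.9872) (33.7127, 23.0184) (49.6051, 14.5344) (71.2993, 11.5093)]  |A|=437.7873
10. canonical 5-gon: [(67.5133, 19.3421) (38.2307, 36.9872) (33.7127, 23.0184) (49.6051, 14.5344) (71.2993, 11.5093)]
11. shoelace: 437.7873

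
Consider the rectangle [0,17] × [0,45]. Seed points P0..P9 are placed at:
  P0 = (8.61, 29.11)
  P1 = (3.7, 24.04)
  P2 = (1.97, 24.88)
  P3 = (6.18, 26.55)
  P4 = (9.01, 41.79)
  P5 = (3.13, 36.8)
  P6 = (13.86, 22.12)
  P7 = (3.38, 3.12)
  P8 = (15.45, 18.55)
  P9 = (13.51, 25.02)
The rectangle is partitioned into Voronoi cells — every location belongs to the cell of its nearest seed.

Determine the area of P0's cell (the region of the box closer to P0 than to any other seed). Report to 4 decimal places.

Area of P0's cell: 70.4232

1. box [0,17]×[0,45]: [(0, 0) (17, 0) (17, 45) (0, 45)]
2. ⊥bis P0·P1 via (6.155,26.575): [(0, 32.5358) (17, 16.0722) (17, 45) (0, 45)]  |A|=351.8319
3. ⊥bis P0·P2 via (5.29,26.995): [(0, 35.2989) (4.5953, 28.0854) (17, 16.0722) (17, 45) (0, 45)]  |A|=345.4831
4. ⊥bis P0·P3 via (7.395,27.83): [(0, 35.2989) (0.7243, 34.1619) (17, 18.7128) (17, 45) (0, 45)]  |A|=309.5583
5. ⊥bis P0·P4 via (8.81,35.45): [(0, 35.7279) (0, 35.2989) (0.7243, 34.1619) (17, 18.7128) (17, 35.1916)]  |A|=147.3745
6. ⊥bis P0·P5 via (5.87,32.955): [(9.3474, 35.433) (3.6571, 31.3781) (17, 18.7128) (17, 35.1916)]  |A|=126.1403
7. ⊥bis P0·P6 via (11.235,25.615): [(9.3474, 35.433) (3.6571, 31.3781) (10.394, 24.9833) (17, 29.9449) (17, 35.1916)]  |A|=89.0402
8. ⊥bis P0·P7 via (5.995,16.115): [(9.3474, 35.433) (3.6571, 31.3781) (10.394, 24.9833) (17, 29.9449) (17, 35.1916)]  |A|=89.0402
9. ⊥bis P0·P8 via (12.03,23.83): [(9.3474, 35.433) (3.6571, 31.3781) (10.394, 24.9833) (17, 29.9449) (17, 35.1916)]  |A|=89.0402
10. ⊥bis P0·P9 via (11.06,27.065): [(9.3474, 35.433) (3.6571, 31.3781) (9.7961, 25.5508) (17, 34.1814) (17, 35.1916)]  |A|=70.4232
11. canonical 5-gon: [(9.3474, 35.433) (3.6571, 31.3781) (9.7961, 25.5508) (17, 34.1814) (17, 35.1916)]
12. shoelace: 70.4232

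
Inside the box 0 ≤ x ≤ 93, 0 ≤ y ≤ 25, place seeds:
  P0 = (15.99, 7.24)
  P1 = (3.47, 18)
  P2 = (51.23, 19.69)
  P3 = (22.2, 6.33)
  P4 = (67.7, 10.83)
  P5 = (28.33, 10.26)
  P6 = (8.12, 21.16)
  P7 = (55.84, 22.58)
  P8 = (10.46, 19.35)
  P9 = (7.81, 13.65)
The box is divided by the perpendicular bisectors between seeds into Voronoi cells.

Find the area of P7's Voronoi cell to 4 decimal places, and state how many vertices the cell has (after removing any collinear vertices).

1. box [0,93]×[0,25]: [(0, 0) (93, 0) (93, 25) (0, 25)]
2. ⊥bis P7·P0 via (35.915,14.91): [(41.6545, 0) (93, 0) (93, 25) (32.0309, 25)]  |A|=1403.9322
3. ⊥bis P7·P1 via (29.655,20.29): [(41.6545, 0) (93, 0) (93, 25) (32.0309, 25)]  |A|=1403.9322
4. ⊥bis P7·P2 via (53.535,21.135): [(66.7845, 0) (93, 0) (93, 25) (51.112, 25)]  |A|=851.2934
5. ⊥bis P7·P3 via (39.02,14.455): [(66.7845, 0) (93, 0) (93, 25) (51.112, 25)]  |A|=851.2934
6. ⊥bis P7·P4 via (61.77,16.705): [(58.4273, 13.331) (69.9881, 25) (51.112, 25)]  |A|=110.1321
7. ⊥bis P7·P5 via (42.085,16.42): [(58.4273, 13.331) (69.9881, 25) (51.112, 25)]  |A|=110.1321
8. ⊥bis P7·P6 via (31.98,21.87): [(58.4273, 13.331) (69.9881, 25) (51.112, 25)]  |A|=110.1321
9. ⊥bis P7·P8 via (33.15,20.965): [(58.4273, 13.331) (69.9881, 25) (51.112, 25)]  |A|=110.1321
10. ⊥bis P7·P9 via (31.825,18.115): [(58.4273, 13.331) (69.9881, 25) (51.112, 25)]  |A|=110.1321
11. canonical 3-gon: [(58.4273, 13.331) (69.9881, 25) (51.112, 25)]
12. shoelace: 110.1321

Area of P7's cell: 110.1321 (3 vertices)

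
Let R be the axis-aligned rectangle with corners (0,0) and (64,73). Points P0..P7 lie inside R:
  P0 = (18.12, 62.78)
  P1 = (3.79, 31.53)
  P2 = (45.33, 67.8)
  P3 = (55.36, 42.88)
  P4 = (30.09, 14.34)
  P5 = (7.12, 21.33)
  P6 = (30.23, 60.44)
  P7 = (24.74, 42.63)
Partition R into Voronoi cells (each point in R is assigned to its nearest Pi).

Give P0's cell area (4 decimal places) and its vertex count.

1. box [0,64]×[0,73]: [(0, 0) (64, 0) (64, 73) (0, 73)]
2. ⊥bis P0·P1 via (10.955,47.155): [(0, 52.1785) (64, 22.8307) (64, 73) (0, 73)]  |A|=2271.7053
3. ⊥bis P0·P2 via (31.725,65.29): [(0, 52.1785) (37.2995, 35.0745) (30.3026, 73) (0, 73)]  |A|=962.9358
4. ⊥bis P0·P3 via (36.74,52.83): [(0, 52.1785) (29.2294, 38.7751) (34.7209, 49.0515) (30.3026, 73) (0, 73)]  |A|=911.3095
5. ⊥bis P0·P4 via (24.105,38.56): [(0, 52.1785) (27.7398, 39.4582) (29.8767, 39.9862) (34.7209, 49.0515) (30.3026, 73) (0, 73)]  |A|=910.1864
6. ⊥bis P0·P5 via (12.62,42.055): [(0, 52.1785) (27.7398, 39.4582) (29.8767, 39.9862) (34.7209, 49.0515) (30.3026, 73) (0, 73)]  |A|=910.1864
7. ⊥bis P0·P6 via (24.175,61.61): [(0, 52.1785) (20.5332, 42.7628) (26.3759, 73) (0, 73)]  |A|=612.5315
8. ⊥bis P0·P7 via (21.43,52.705): [(0, 52.1785) (8.2761, 48.3835) (22.5237, 53.0643) (26.3759, 73) (0, 73)]  |A|=543.8041
9. canonical 5-gon: [(0, 52.1785) (8.2761, 48.3835) (22.5237, 53.0643) (26.3759, 73) (0, 73)]
10. shoelace: 543.8041

Area of P0's cell: 543.8041 (5 vertices)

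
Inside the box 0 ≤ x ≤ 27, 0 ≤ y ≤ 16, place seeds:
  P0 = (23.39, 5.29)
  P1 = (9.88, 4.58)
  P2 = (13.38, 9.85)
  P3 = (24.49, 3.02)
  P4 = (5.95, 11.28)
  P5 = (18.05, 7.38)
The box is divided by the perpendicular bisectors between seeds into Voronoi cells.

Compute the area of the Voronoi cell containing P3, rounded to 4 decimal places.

Area of P3's cell: 30.7471

1. box [0,27]×[0,16]: [(0, 0) (27, 0) (27, 16) (0, 16)]
2. ⊥bis P3·P0 via (23.94,4.155): [(15.3656, 0) (27, 0) (27, 5.6378)]  |A|=32.7963
3. ⊥bis P3·P1 via (17.185,3.8): [(16.8564, 0.7224) (16.7793, 0) (27, 0) (27, 5.6378)]  |A|=32.2857
4. ⊥bis P3·P2 via (18.935,6.435): [(16.8564, 0.7224) (16.7793, 0) (27, 0) (27, 5.6378)]  |A|=32.2857
5. ⊥bis P3·P4 via (15.22,7.15): [(16.8564, 0.7224) (16.7793, 0) (27, 0) (27, 5.6378)]  |A|=32.2857
6. ⊥bis P3·P5 via (21.27,5.2): [(18.9135, 1.7192) (17.7495, 0) (27, 0) (27, 5.6378)]  |A|=30.7471
7. canonical 4-gon: [(18.9135, 1.7192) (17.7495, 0) (27, 0) (27, 5.6378)]
8. shoelace: 30.7471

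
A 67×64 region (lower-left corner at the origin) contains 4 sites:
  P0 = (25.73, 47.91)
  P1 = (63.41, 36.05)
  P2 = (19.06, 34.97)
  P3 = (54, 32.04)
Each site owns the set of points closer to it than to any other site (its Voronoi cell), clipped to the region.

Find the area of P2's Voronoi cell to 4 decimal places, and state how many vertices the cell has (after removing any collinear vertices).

1. box [0,67]×[0,64]: [(0, 0) (67, 0) (67, 64) (0, 64)]
2. ⊥bis P2·P0 via (22.395,41.44): [(0, 52.9836) (0, 0) (67, 0) (67, 18.4481)]  |A|=2392.9627
3. ⊥bis P2·P1 via (41.235,35.51): [(41.3282, 31.6807) (0, 52.9836) (0, 0) (42.0997, 0)]  |A|=1761.7358
4. ⊥bis P2·P3 via (36.53,33.505): [(36.5822, 34.1271) (0, 52.9836) (0, 0) (33.7203, 0)]  |A|=1544.5175
5. canonical 4-gon: [(36.5822, 34.1271) (0, 52.9836) (0, 0) (33.7203, 0)]
6. shoelace: 1544.5175

Area of P2's cell: 1544.5175 (4 vertices)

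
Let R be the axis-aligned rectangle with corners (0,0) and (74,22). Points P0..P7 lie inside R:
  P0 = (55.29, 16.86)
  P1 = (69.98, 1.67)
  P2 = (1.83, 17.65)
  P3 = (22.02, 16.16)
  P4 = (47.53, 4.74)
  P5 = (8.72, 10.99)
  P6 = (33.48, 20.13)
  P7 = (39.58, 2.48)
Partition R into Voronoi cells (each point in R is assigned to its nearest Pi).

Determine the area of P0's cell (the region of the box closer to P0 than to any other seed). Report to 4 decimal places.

1. box [0,74]×[0,22]: [(0, 0) (74, 0) (74, 22) (0, 22)]
2. ⊥bis P0·P1 via (62.635,9.265): [(0, 0) (53.0546, 0) (74, 20.2559) (74, 22) (0, 22)]  |A|=1415.8665
3. ⊥bis P0·P2 via (28.56,17.255): [(28.305, 0) (53.0546, 0) (74, 20.2559) (74, 22) (28.6301, 22)]  |A|=789.58
4. ⊥bis P0·P3 via (38.655,16.51): [(39.0024, 0) (53.0546, 0) (74, 20.2559) (74, 22) (38.5395, 22)]  |A|=562.906
5. ⊥bis P0·P4 via (51.41,10.8): [(38.6026, 19.0001) (59.1187, 5.8644) (74, 20.2559) (74, 22) (38.5395, 22)]  |A|=329.4236
6. ⊥bis P0·P5 via (32.005,13.925): [(38.6026, 19.0001) (59.1187, 5.8644) (74, 20.2559) (74, 22) (38.5395, 22)]  |A|=329.4236
7. ⊥bis P0·P6 via (44.385,18.495): [(43.9476, 15.5779) (59.1187, 5.8644) (74, 20.2559) (74, 22) (44.9105, 22)]  |A|=301.0567
8. ⊥bis P0·P7 via (47.435,9.67): [(43.9476, 15.5779) (59.1187, 5.8644) (74, 20.2559) (74, 22) (44.9105, 22)]  |A|=301.0567
9. canonical 5-gon: [(43.9476, 15.5779) (59.1187, 5.8644) (74, 20.2559) (74, 22) (44.9105, 22)]
10. shoelace: 301.0567

Area of P0's cell: 301.0567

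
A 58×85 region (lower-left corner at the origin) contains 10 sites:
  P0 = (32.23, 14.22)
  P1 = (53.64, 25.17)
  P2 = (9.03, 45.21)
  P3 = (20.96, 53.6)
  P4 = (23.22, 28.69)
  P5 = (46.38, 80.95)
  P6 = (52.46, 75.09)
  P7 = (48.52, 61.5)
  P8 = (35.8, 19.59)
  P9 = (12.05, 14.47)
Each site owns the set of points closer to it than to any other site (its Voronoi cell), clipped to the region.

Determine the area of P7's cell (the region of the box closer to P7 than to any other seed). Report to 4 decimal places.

Area of P7's cell: 595.1847

1. box [0,58]×[0,85]: [(0, 0) (58, 0) (58, 85) (0, 85)]
2. ⊥bis P7·P0 via (40.375,37.86): [(0, 51.7709) (58, 31.7874) (58, 85) (0, 85)]  |A|=2506.8077
3. ⊥bis P7·P1 via (51.08,43.335): [(0, 51.7709) (32.205, 40.6749) (58, 44.3102) (58, 85) (0, 85)]  |A|=2345.2944
4. ⊥bis P7·P2 via (28.775,53.355): [(33.9067, 40.9148) (58, 44.3102) (58, 85) (15.7211, 85)]  |A|=1422.1118
5. ⊥bis P7·P3 via (34.74,57.55): [(39.2909, 41.6736) (58, 44.3102) (58, 85) (26.8715, 85)]  |A|=1054.9765
6. ⊥bis P7·P4 via (35.87,45.095): [(39.0026, 42.6794) (40.15, 41.7946) (58, 44.3102) (58, 85) (26.8715, 85)]  |A|=1054.5269
7. ⊥bis P7·P5 via (47.45,71.225): [(31.3285, 69.4512) (39.0026, 42.6794) (40.15, 41.7946) (58, 44.3102) (58, 72.3858)]  |A|=644.3023
8. ⊥bis P7·P6 via (50.49,68.295): [(42.3277, 70.6614) (31.3285, 69.4512) (39.0026, 42.6794) (40.15, 41.7946) (58, 44.3102) (58, 66.1177)]  |A|=595.1847
9. ⊥bis P7·P8 via (42.16,40.545): [(42.3277, 70.6614) (31.3285, 69.4512) (39.0026, 42.6794) (40.15, 41.7946) (58, 44.3102) (58, 66.1177)]  |A|=595.1847
10. ⊥bis P7·P9 via (30.285,37.985): [(42.3277, 70.6614) (31.3285, 69.4512) (39.0026, 42.6794) (40.15, 41.7946) (58, 44.3102) (58, 66.1177)]  |A|=595.1847
11. canonical 6-gon: [(42.3277, 70.6614) (31.3285, 69.4512) (39.0026, 42.6794) (40.15, 41.7946) (58, 44.3102) (58, 66.1177)]
12. shoelace: 595.1847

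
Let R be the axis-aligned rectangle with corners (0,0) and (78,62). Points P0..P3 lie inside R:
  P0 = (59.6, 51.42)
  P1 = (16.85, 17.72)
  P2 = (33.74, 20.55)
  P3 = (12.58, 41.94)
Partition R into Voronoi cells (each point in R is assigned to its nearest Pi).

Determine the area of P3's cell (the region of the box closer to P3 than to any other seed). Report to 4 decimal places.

Area of P3's cell: 1049.7506

1. box [0,78]×[0,62]: [(0, 0) (78, 0) (78, 62) (0, 62)]
2. ⊥bis P3·P0 via (36.09,46.68): [(0, 0) (45.5015, 0) (33.0012, 62) (0, 62)]  |A|=2433.5833
3. ⊥bis P3·P1 via (14.715,29.83): [(0, 27.2357) (38.6369, 34.0474) (33.0012, 62) (0, 62)]  |A|=1132.8265
4. ⊥bis P3·P2 via (23.16,31.245): [(0, 27.2357) (23.2509, 31.3349) (36.5344, 44.4756) (33.0012, 62) (0, 62)]  |A|=1049.7506
5. canonical 5-gon: [(0, 27.2357) (23.2509, 31.3349) (36.5344, 44.4756) (33.0012, 62) (0, 62)]
6. shoelace: 1049.7506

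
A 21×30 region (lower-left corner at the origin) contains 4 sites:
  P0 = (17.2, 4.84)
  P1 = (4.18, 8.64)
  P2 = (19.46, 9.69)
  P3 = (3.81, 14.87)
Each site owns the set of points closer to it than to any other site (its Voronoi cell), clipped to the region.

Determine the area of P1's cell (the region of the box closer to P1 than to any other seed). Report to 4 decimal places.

Area of P1's cell: 123.5944

1. box [0,21]×[0,30]: [(0, 0) (21, 0) (21, 30) (0, 30)]
2. ⊥bis P1·P0 via (10.69,6.74): [(0, 0) (8.7229, 0) (17.4786, 30) (0, 30)]  |A|=393.0226
3. ⊥bis P1·P2 via (11.82,9.165): [(0, 0) (8.7229, 0) (11.7395, 10.336) (10.3883, 30) (0, 30)]  |A|=323.3103
4. ⊥bis P1·P3 via (3.995,11.755): [(0, 11.5177) (0, 0) (8.7229, 0) (11.7395, 10.336) (11.6109, 12.2073)]  |A|=123.5944
5. canonical 5-gon: [(0, 11.5177) (0, 0) (8.7229, 0) (11.7395, 10.336) (11.6109, 12.2073)]
6. shoelace: 123.5944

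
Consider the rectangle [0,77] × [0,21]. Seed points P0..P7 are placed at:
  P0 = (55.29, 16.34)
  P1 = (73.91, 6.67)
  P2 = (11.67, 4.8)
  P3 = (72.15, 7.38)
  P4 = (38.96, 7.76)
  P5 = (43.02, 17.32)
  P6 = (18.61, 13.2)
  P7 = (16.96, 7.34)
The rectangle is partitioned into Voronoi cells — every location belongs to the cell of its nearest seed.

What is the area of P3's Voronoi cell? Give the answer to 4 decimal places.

1. box [0,77]×[0,21]: [(0, 0) (77, 0) (77, 21) (0, 21)]
2. ⊥bis P3·P0 via (63.72,11.86): [(57.4172, 0) (77, 0) (77, 21) (68.5773, 21)]  |A|=294.0578
3. ⊥bis P3·P1 via (73.03,7.025): [(57.4172, 0) (70.1961, 0) (77, 16.8661) (77, 21) (68.5773, 21)]  |A|=236.6797
4. ⊥bis P3·P2 via (41.91,6.09): [(57.4172, 0) (70.1961, 0) (77, 16.8661) (77, 21) (68.5773, 21)]  |A|=236.6797
5. ⊥bis P3·P4 via (55.555,7.57): [(57.4172, 0) (70.1961, 0) (77, 16.8661) (77, 21) (68.5773, 21)]  |A|=236.6797
6. ⊥bis P3·P5 via (57.585,12.35): [(57.4172, 0) (70.1961, 0) (77, 16.8661) (77, 21) (68.5773, 21)]  |A|=236.6797
7. ⊥bis P3·P6 via (45.38,10.29): [(57.4172, 0) (70.1961, 0) (77, 16.8661) (77, 21) (68.5773, 21)]  |A|=236.6797
8. ⊥bis P3·P7 via (44.555,7.36): [(57.4172, 0) (70.1961, 0) (77, 16.8661) (77, 21) (68.5773, 21)]  |A|=236.6797
9. canonical 5-gon: [(57.4172, 0) (70.1961, 0) (77, 16.8661) (77, 21) (68.5773, 21)]
10. shoelace: 236.6797

Area of P3's cell: 236.6797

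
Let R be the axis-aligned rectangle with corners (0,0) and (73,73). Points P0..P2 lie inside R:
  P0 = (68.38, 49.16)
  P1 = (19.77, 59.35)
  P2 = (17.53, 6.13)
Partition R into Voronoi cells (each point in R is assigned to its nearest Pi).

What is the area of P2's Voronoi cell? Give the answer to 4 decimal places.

1. box [0,73]×[0,73]: [(0, 0) (73, 0) (73, 73) (0, 73)]
2. ⊥bis P2·P0 via (42.955,27.645): [(0, 0) (66.3486, 0) (4.5749, 73) (0, 73)]  |A|=2588.7093
3. ⊥bis P2·P1 via (18.65,32.74): [(0, 33.525) (0, 0) (66.3486, 0) (39.3819, 31.8674)]  |A|=1717.3179
4. canonical 4-gon: [(0, 33.525) (0, 0) (66.3486, 0) (39.3819, 31.8674)]
5. shoelace: 1717.3179

Area of P2's cell: 1717.3179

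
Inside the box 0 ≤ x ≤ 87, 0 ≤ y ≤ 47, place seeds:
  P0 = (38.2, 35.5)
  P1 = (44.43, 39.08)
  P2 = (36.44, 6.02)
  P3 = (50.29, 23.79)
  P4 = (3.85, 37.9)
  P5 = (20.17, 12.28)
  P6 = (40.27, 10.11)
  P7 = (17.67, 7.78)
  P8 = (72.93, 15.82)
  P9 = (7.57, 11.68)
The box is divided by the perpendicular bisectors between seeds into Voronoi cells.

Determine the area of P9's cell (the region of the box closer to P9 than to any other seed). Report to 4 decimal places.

1. box [0,87]×[0,47]: [(0, 0) (87, 0) (87, 47) (0, 47)]
2. ⊥bis P9·P0 via (22.885,23.59): [(0, 0) (41.2302, 0) (4.6798, 47) (0, 47)]  |A|=1078.8845
3. ⊥bis P9·P1 via (26,25.38): [(0, 0) (41.2302, 0) (4.6798, 47) (0, 47)]  |A|=1078.8845
4. ⊥bis P9·P2 via (22.005,8.85): [(0, 0) (20.2699, 0) (24.4901, 21.526) (4.6798, 47) (0, 47)]  |A|=853.2896
5. ⊥bis P9·P3 via (28.93,17.735): [(0, 0) (20.2699, 0) (24.4901, 21.526) (4.6798, 47) (0, 47)]  |A|=853.2896
6. ⊥bis P9·P4 via (5.71,24.79): [(0, 23.9799) (0, 0) (20.2699, 0) (24.4901, 21.526) (20.3379, 26.8653)]  |A|=572.0869
7. ⊥bis P9·P5 via (13.87,11.98): [(13.2093, 25.854) (0, 23.9799) (0, 0) (14.4405, 0)]  |A|=345.051
8. ⊥bis P9·P6 via (23.92,10.895): [(13.2093, 25.854) (0, 23.9799) (0, 0) (14.4405, 0)]  |A|=345.051
9. ⊥bis P9·P7 via (12.62,9.73): [(13.8282, 12.8588) (13.2093, 25.854) (0, 23.9799) (0, 0) (8.8629, 0)]  |A|=309.1904
10. ⊥bis P9·P8 via (40.25,13.75): [(13.8282, 12.8588) (13.2093, 25.854) (0, 23.9799) (0, 0) (8.8629, 0)]  |A|=309.1904
11. canonical 5-gon: [(13.8282, 12.8588) (13.2093, 25.854) (0, 23.9799) (0, 0) (8.8629, 0)]
12. shoelace: 309.1904

Area of P9's cell: 309.1904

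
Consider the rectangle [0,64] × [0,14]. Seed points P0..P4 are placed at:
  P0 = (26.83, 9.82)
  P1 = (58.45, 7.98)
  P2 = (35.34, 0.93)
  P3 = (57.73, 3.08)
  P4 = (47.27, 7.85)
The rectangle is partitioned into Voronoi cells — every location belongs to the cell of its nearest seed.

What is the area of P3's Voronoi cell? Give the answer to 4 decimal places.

1. box [0,64]×[0,14]: [(0, 0) (64, 0) (64, 14) (0, 14)]
2. ⊥bis P3·P0 via (42.28,6.45): [(40.8731, 0) (64, 0) (64, 14) (43.9268, 14)]  |A|=302.4005
3. ⊥bis P3·P1 via (58.09,5.53): [(42.5765, 7.8095) (40.8731, 0) (64, 0) (64, 4.6616)]  |A|=140.2388
4. ⊥bis P3·P2 via (46.535,2.005): [(46.0263, 7.3026) (46.7275, 0) (64, 0) (64, 4.6616)]  |A|=104.9602
5. ⊥bis P3·P4 via (52.5,5.465): [(52.8788, 6.2957) (50.0078, 0) (64, 0) (64, 4.6616)]  |A|=69.9666
6. canonical 4-gon: [(52.8788, 6.2957) (50.0078, 0) (64, 0) (64, 4.6616)]
7. shoelace: 69.9666

Area of P3's cell: 69.9666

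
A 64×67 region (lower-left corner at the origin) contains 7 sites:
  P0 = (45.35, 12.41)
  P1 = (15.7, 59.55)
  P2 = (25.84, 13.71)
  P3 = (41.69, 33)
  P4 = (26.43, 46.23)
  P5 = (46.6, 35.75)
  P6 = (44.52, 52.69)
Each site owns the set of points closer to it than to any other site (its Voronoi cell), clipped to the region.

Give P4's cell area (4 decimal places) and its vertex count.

Area of P4's cell: 633.8469 (5 vertices)

1. box [0,64]×[0,67]: [(0, 0) (64, 0) (64, 67) (0, 67)]
2. ⊥bis P4·P0 via (35.89,29.32): [(0, 9.242) (64, 45.0456) (64, 67) (0, 67)]  |A|=2550.7963
3. ⊥bis P4·P1 via (21.065,52.89): [(0, 35.921) (0, 9.242) (64, 45.0456) (64, 67) (38.5809, 67)]  |A|=1951.2684
4. ⊥bis P4·P2 via (26.135,29.97): [(0, 35.921) (0, 30.4442) (36.709, 29.7782) (64, 45.0456) (64, 67) (38.5809, 67)]  |A|=1562.1132
5. ⊥bis P4·P3 via (34.06,39.615): [(0, 35.921) (0, 30.4442) (25.7048, 29.9778) (57.802, 67) (38.5809, 67)]  |A|=940.282
6. ⊥bis P4·P5 via (36.515,40.99): [(0, 35.921) (0, 30.4442) (25.7048, 29.9778) (38.4039, 44.6254) (50.0294, 67) (38.5809, 67)]  |A|=853.3269
7. ⊥bis P4·P6 via (35.475,49.46): [(31.3046, 61.1385) (0, 35.921) (0, 30.4442) (25.7048, 29.9778) (37.5522, 43.6431)]  |A|=633.8469
8. canonical 5-gon: [(31.3046, 61.1385) (0, 35.921) (0, 30.4442) (25.7048, 29.9778) (37.5522, 43.6431)]
9. shoelace: 633.8469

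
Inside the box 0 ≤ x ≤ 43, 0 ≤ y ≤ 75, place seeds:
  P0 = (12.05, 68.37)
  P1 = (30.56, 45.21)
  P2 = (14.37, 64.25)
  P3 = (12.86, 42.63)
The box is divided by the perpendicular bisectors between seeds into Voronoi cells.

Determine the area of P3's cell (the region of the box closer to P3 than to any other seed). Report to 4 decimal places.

1. box [0,43]×[0,75]: [(0, 0) (43, 0) (43, 75) (0, 75)]
2. ⊥bis P3·P0 via (12.455,55.5): [(0, 55.1081) (0, 0) (43, 0) (43, 56.4612)]  |A|=2398.7392
3. ⊥bis P3·P1 via (21.71,43.92): [(19.9875, 55.737) (0, 55.1081) (0, 0) (28.1119, 0)]  |A|=1334.1736
4. ⊥bis P3·P2 via (13.615,53.44): [(20.3913, 52.9667) (0, 54.3909) (0, 0) (28.1119, 0)]  |A|=1299.0489
5. canonical 4-gon: [(20.3913, 52.9667) (0, 54.3909) (0, 0) (28.1119, 0)]
6. shoelace: 1299.0489

Area of P3's cell: 1299.0489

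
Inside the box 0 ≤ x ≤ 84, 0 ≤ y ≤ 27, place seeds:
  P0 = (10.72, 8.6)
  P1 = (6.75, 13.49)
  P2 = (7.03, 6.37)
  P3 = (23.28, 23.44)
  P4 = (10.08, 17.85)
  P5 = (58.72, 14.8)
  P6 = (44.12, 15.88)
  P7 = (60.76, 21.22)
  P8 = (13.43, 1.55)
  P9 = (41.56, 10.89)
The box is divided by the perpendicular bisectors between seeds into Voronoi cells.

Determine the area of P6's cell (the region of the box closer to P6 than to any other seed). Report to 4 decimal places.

1. box [0,84]×[0,27]: [(0, 0) (84, 0) (84, 27) (0, 27)]
2. ⊥bis P6·P0 via (27.42,12.24): [(30.0879, 0) (84, 0) (84, 27) (24.2029, 27)]  |A|=1535.0751
3. ⊥bis P6·P1 via (25.435,14.685): [(24.832, 24.1135) (30.0879, 0) (84, 0) (84, 27) (24.6474, 27)]  |A|=1534.4336
4. ⊥bis P6·P2 via (25.575,11.125): [(24.832, 24.1135) (30.0879, 0) (84, 0) (84, 27) (24.6474, 27)]  |A|=1534.4336
5. ⊥bis P6·P3 via (33.7,19.66): [(28.7668, 6.061) (30.0879, 0) (84, 0) (84, 27) (36.3627, 27)]  |A|=1407.768
6. ⊥bis P6·P4 via (27.1,16.865): [(28.7668, 6.061) (30.0879, 0) (84, 0) (84, 27) (36.3627, 27)]  |A|=1407.768
7. ⊥bis P6·P5 via (51.42,15.34): [(28.7668, 6.061) (30.0879, 0) (50.2853, 0) (52.2825, 27) (36.3627, 27)]  |A|=524.433
8. ⊥bis P6·P7 via (52.44,18.55): [(28.7668, 6.061) (30.0879, 0) (50.2853, 0) (51.804, 20.5317) (49.7283, 27) (36.3627, 27)]  |A|=516.1723
9. ⊥bis P6·P8 via (28.775,8.715): [(29.3122, 7.5645) (32.8443, 0) (50.2853, 0) (51.804, 20.5317) (49.7283, 27) (36.3627, 27)]  |A|=503.1009
10. ⊥bis P6·P9 via (42.84,13.385): [(33.2149, 18.3229) (50.967, 9.2157) (51.804, 20.5317) (49.7283, 27) (36.3627, 27)]  |A|=224.6527
11. canonical 5-gon: [(33.2149, 18.3229) (50.967, 9.2157) (51.804, 20.5317) (49.7283, 27) (36.3627, 27)]
12. shoelace: 224.6527

Area of P6's cell: 224.6527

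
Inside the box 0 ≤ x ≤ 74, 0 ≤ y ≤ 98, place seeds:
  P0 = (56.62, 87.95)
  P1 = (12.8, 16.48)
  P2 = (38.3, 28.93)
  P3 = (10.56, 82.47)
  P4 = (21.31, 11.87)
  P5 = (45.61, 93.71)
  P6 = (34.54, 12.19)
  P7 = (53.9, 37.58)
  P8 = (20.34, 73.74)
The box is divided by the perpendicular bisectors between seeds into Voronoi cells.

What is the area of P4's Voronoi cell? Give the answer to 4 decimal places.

Area of P4's cell: 292.8113

1. box [0,74]×[0,98]: [(0, 0) (74, 0) (74, 98) (0, 98)]
2. ⊥bis P4·P0 via (38.965,49.91): [(0, 67.9943) (0, 0) (74, 0) (74, 33.6497)]  |A|=3760.8272
3. ⊥bis P4·P1 via (17.055,14.175): [(36.9259, 50.8564) (9.3762, 0) (74, 0) (74, 33.6497)]  |A|=2267.033
4. ⊥bis P4·P2 via (29.805,20.4): [(23.7135, 26.4665) (9.3762, 0) (50.289, 0)]  |A|=541.4103
5. ⊥bis P4·P3 via (15.935,47.17): [(23.7135, 26.4665) (9.3762, 0) (50.289, 0)]  |A|=541.4103
6. ⊥bis P4·P5 via (33.46,52.79): [(23.7135, 26.4665) (9.3762, 0) (50.289, 0)]  |A|=541.4103
7. ⊥bis P4·P6 via (27.925,12.03): [(27.6712, 22.5251) (23.7135, 26.4665) (9.3762, 0) (28.216, 0)]  |A|=292.8113
8. ⊥bis P4·P7 via (37.605,24.725): [(27.6712, 22.5251) (23.7135, 26.4665) (9.3762, 0) (28.216, 0)]  |A|=292.8113
9. ⊥bis P4·P8 via (20.825,42.805): [(27.6712, 22.5251) (23.7135, 26.4665) (9.3762, 0) (28.216, 0)]  |A|=292.8113
10. canonical 4-gon: [(27.6712, 22.5251) (23.7135, 26.4665) (9.3762, 0) (28.216, 0)]
11. shoelace: 292.8113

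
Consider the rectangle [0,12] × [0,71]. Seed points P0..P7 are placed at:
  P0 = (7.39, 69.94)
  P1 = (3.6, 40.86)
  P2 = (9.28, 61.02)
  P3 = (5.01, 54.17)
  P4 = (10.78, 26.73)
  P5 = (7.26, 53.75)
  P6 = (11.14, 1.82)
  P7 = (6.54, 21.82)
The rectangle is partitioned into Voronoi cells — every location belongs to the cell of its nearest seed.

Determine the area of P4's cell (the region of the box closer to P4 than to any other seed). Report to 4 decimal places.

Area of P4's cell: 80.3664

1. box [0,12]×[0,71]: [(0, 0) (12, 0) (12, 71) (0, 71)]
2. ⊥bis P4·P0 via (9.085,48.335): [(0, 47.6222) (0, 0) (12, 0) (12, 48.5637)]  |A|=577.1156
3. ⊥bis P4·P1 via (7.19,33.795): [(0, 30.1415) (0, 0) (12, 0) (12, 36.2391)]  |A|=398.2838
4. ⊥bis P4·P2 via (10.03,43.875): [(0, 30.1415) (0, 0) (12, 0) (12, 36.2391)]  |A|=398.2838
5. ⊥bis P4·P3 via (7.895,40.45): [(0, 30.1415) (0, 0) (12, 0) (12, 36.2391)]  |A|=398.2838
6. ⊥bis P4·P5 via (9.02,40.24): [(0, 30.1415) (0, 0) (12, 0) (12, 36.2391)]  |A|=398.2838
7. ⊥bis P4·P6 via (10.96,14.275): [(0, 30.1415) (0, 14.1166) (12, 14.29) (12, 36.2391)]  |A|=227.844
8. ⊥bis P4·P7 via (8.66,24.275): [(1.1751, 30.7386) (12, 21.3908) (12, 36.2391)]  |A|=80.3664
9. canonical 3-gon: [(1.1751, 30.7386) (12, 21.3908) (12, 36.2391)]
10. shoelace: 80.3664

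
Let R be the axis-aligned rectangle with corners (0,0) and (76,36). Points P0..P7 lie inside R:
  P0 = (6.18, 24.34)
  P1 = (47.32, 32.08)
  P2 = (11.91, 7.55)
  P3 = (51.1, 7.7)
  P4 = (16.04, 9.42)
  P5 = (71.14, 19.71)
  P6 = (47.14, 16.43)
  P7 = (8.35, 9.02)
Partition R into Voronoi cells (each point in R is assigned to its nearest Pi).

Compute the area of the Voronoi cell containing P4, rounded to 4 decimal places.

Area of P4's cell: 415.0127

1. box [0,76]×[0,36]: [(0, 0) (76, 0) (76, 36) (0, 36)]
2. ⊥bis P4·P0 via (11.11,16.88): [(0, 9.5379) (0, 0) (76, 0) (76, 36) (40.0421, 36)]  |A|=2206.2005
3. ⊥bis P4·P1 via (31.68,20.75): [(26.9164, 27.3258) (0, 9.5379) (0, 0) (46.7118, 0)]  |A|=766.5801
4. ⊥bis P4·P2 via (13.975,8.485): [(26.9164, 27.3258) (10.3895, 16.4038) (17.8169, 0) (46.7118, 0)]  |A|=570.9009
5. ⊥bis P4·P3 via (33.57,8.56): [(34.0102, 17.5333) (26.9164, 27.3258) (10.3895, 16.4038) (17.8169, 0) (33.1501, 0)]  |A|=452.0094
6. ⊥bis P4·P5 via (43.59,14.565): [(34.0102, 17.5333) (26.9164, 27.3258) (10.3895, 16.4038) (17.8169, 0) (33.1501, 0)]  |A|=452.0094
7. ⊥bis P4·P6 via (31.59,12.925): [(33.3919, 4.9306) (28.9889, 24.4648) (26.9164, 27.3258) (10.3895, 16.4038) (17.8169, 0) (33.1501, 0)]  |A|=418.2255
8. ⊥bis P4·P7 via (12.195,9.22): [(33.3919, 4.9306) (28.9889, 24.4648) (26.9164, 27.3258) (11.7737, 17.3186) (12.0072, 12.8311) (17.8169, 0) (33.1501, 0)]  |A|=415.0127
9. canonical 7-gon: [(33.3919, 4.9306) (28.9889, 24.4648) (26.9164, 27.3258) (11.7737, 17.3186) (12.0072, 12.8311) (17.8169, 0) (33.1501, 0)]
10. shoelace: 415.0127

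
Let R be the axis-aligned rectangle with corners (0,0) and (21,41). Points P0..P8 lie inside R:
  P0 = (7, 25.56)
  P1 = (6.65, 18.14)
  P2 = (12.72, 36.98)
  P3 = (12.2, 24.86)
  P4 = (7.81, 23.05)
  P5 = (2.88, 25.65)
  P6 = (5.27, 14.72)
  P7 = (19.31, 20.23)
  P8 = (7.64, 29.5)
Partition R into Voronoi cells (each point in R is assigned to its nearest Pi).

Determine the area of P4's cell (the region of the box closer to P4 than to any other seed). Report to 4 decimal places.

1. box [0,21]×[0,41]: [(0, 0) (21, 0) (21, 41) (0, 41)]
2. ⊥bis P4·P0 via (7.405,24.305): [(0, 21.9153) (0, 0) (21, 0) (21, 28.6922)]  |A|=531.3795
3. ⊥bis P4·P1 via (7.23,20.595): [(0.6937, 22.1392) (21, 17.3418) (21, 28.6922)]  |A|=115.2424
4. ⊥bis P4·P2 via (10.265,30.015): [(17.355, 27.5159) (0.6937, 22.1392) (21, 17.3418) (21, 26.2312)]  |A|=110.7571
5. ⊥bis P4·P3 via (10.005,23.955): [(9.5723, 25.0044) (0.6937, 22.1392) (11.8393, 19.506)]  |A|=27.6566
6. ⊥bis P4·P5 via (5.345,24.35): [(9.5723, 25.0044) (4.8939, 23.4946) (3.7929, 21.407) (11.8393, 19.506)]  |A|=24.0186
7. ⊥bis P4·P6 via (6.54,18.885): [(9.5723, 25.0044) (4.8939, 23.4946) (3.7929, 21.407) (11.8393, 19.506)]  |A|=24.0186
8. ⊥bis P4·P7 via (13.56,21.64): [(9.5723, 25.0044) (4.8939, 23.4946) (3.7929, 21.407) (11.8393, 19.506)]  |A|=24.0186
9. ⊥bis P4·P8 via (7.725,26.275): [(9.5723, 25.0044) (4.8939, 23.4946) (3.7929, 21.407) (11.8393, 19.506)]  |A|=24.0186
10. canonical 4-gon: [(9.5723, 25.0044) (4.8939, 23.4946) (3.7929, 21.407) (11.8393, 19.506)]
11. shoelace: 24.0186

Area of P4's cell: 24.0186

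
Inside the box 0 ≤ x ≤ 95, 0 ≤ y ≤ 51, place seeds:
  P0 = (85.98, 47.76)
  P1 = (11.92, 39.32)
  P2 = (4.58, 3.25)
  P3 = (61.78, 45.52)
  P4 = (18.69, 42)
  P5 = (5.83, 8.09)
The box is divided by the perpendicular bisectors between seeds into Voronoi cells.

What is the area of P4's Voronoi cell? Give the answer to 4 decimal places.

1. box [0,95]×[0,51]: [(0, 0) (95, 0) (95, 51) (0, 51)]
2. ⊥bis P4·P0 via (52.335,44.88): [(0, 0) (56.1767, 0) (51.8111, 51) (0, 51)]  |A|=2753.69
3. ⊥bis P4·P1 via (15.305,40.66): [(31.4008, 0) (56.1767, 0) (51.8111, 51) (11.2118, 51)]  |A|=1667.0687
4. ⊥bis P4·P2 via (11.635,22.625): [(24.265, 18.0261) (55.6107, 6.6122) (51.8111, 51) (11.2118, 51)]  |A|=1343.3614
5. ⊥bis P4·P3 via (40.235,43.76): [(24.265, 18.0261) (42.8912, 11.2437) (39.6436, 51) (11.2118, 51)]  |A|=827.9968
6. ⊥bis P4·P5 via (12.26,25.045): [(23.1162, 20.9279) (42.7071, 13.4983) (39.6436, 51) (11.2118, 51)]  |A|=783.4668
7. canonical 4-gon: [(23.1162, 20.9279) (42.7071, 13.4983) (39.6436, 51) (11.2118, 51)]
8. shoelace: 783.4668

Area of P4's cell: 783.4668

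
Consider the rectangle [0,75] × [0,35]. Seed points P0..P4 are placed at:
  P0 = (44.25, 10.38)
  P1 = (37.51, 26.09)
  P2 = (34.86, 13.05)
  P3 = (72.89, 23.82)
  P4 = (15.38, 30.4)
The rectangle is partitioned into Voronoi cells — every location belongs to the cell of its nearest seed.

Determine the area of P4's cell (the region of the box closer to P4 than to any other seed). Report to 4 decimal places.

Area of P4's cell: 686.9068

1. box [0,75]×[0,35]: [(0, 0) (75, 0) (75, 35) (0, 35)]
2. ⊥bis P4·P0 via (29.815,20.39): [(0, 0) (15.6755, 0) (39.9464, 35) (0, 35)]  |A|=973.3822
3. ⊥bis P4·P1 via (26.445,28.245): [(0, 0) (15.6755, 0) (23.0016, 10.5647) (27.7606, 35) (0, 35)]  |A|=824.5009
4. ⊥bis P4·P2 via (25.12,21.725): [(0, 0) (5.7705, 0) (25.1906, 21.8043) (27.7606, 35) (0, 35)]  |A|=686.9068
5. ⊥bis P4·P3 via (44.135,27.11): [(0, 0) (5.7705, 0) (25.1906, 21.8043) (27.7606, 35) (0, 35)]  |A|=686.9068
6. canonical 5-gon: [(0, 0) (5.7705, 0) (25.1906, 21.8043) (27.7606, 35) (0, 35)]
7. shoelace: 686.9068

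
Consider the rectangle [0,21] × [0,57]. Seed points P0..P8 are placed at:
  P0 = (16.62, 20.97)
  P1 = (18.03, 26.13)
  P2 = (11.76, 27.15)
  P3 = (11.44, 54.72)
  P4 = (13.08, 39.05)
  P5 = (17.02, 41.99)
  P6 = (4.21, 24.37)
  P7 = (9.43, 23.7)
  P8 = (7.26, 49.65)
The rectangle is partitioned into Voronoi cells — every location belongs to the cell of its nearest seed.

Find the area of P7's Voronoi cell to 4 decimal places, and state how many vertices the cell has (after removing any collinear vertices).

1. box [0,21]×[0,57]: [(0, 0) (21, 0) (21, 57) (0, 57)]
2. ⊥bis P7·P0 via (13.025,22.335): [(0, 0) (4.5445, 0) (21, 43.3388) (21, 57) (0, 57)]  |A|=840.4203
3. ⊥bis P7·P1 via (13.73,24.915): [(0, 0) (4.5445, 0) (13.8472, 24.5003) (4.6641, 57) (0, 57)]  |A|=526.1067
4. ⊥bis P7·P2 via (10.595,25.425): [(0, 32.5805) (0, 0) (4.5445, 0) (13.4628, 23.4882)]  |A|=272.6843
5. ⊥bis P7·P3 via (10.435,39.21): [(0, 32.5805) (0, 0) (4.5445, 0) (13.4628, 23.4882)]  |A|=272.6843
6. ⊥bis P7·P4 via (11.255,31.375): [(0, 32.5805) (0, 0) (4.5445, 0) (13.4628, 23.4882)]  |A|=272.6843
7. ⊥bis P7·P5 via (13.225,32.845): [(0, 32.5805) (0, 0) (4.5445, 0) (13.4628, 23.4882)]  |A|=272.6843
8. ⊥bis P7·P6 via (6.82,24.035): [(7.2853, 27.6602) (3.735, 0) (4.5445, 0) (13.4628, 23.4882)]  |A|=102.3488
9. ⊥bis P7·P8 via (8.345,36.675): [(7.2853, 27.6602) (3.735, 0) (4.5445, 0) (13.4628, 23.4882)]  |A|=102.3488
10. canonical 4-gon: [(7.2853, 27.6602) (3.735, 0) (4.5445, 0) (13.4628, 23.4882)]
11. shoelace: 102.3488

Area of P7's cell: 102.3488 (4 vertices)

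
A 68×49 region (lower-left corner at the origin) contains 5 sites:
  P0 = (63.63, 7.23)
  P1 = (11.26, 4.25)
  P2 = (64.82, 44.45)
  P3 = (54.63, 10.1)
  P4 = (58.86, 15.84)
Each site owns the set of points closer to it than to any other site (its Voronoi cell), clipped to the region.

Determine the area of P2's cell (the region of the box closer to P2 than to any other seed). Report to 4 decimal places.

1. box [0,68]×[0,49]: [(0, 0) (68, 0) (68, 49) (0, 49)]
2. ⊥bis P2·P0 via (64.225,25.84): [(0, 27.8934) (68, 25.7193) (68, 49) (0, 49)]  |A|=1509.1678
3. ⊥bis P2·P1 via (38.04,24.35): [(36.2504, 26.7344) (68, 25.7193) (68, 49) (19.5387, 49)]  |A|=909.0867
4. ⊥bis P2·P3 via (59.725,27.275): [(29.0045, 36.3883) (64.6031, 25.8279) (68, 25.7193) (68, 49) (19.5387, 49)]  |A|=775.514
5. ⊥bis P2·P4 via (61.84,30.145): [(28.4735, 37.0959) (68, 28.8618) (68, 49) (19.5387, 49)]  |A|=686.4423
6. canonical 4-gon: [(28.4735, 37.0959) (68, 28.8618) (68, 49) (19.5387, 49)]
7. shoelace: 686.4423

Area of P2's cell: 686.4423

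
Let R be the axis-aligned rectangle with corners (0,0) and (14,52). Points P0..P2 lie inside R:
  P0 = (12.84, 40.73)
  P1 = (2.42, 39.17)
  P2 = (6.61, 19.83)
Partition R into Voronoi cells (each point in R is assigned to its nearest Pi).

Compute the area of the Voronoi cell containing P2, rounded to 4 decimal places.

Area of P2's cell: 414.2247

1. box [0,14]×[0,52]: [(0, 0) (14, 0) (14, 52) (0, 52)]
2. ⊥bis P2·P0 via (9.725,30.28): [(0, 33.1789) (0, 0) (14, 0) (14, 29.0057)]  |A|=435.292
3. ⊥bis P2·P1 via (4.515,29.5): [(9.0475, 30.482) (0, 28.5218) (0, 0) (14, 0) (14, 29.0057)]  |A|=414.2247
4. canonical 5-gon: [(9.0475, 30.482) (0, 28.5218) (0, 0) (14, 0) (14, 29.0057)]
5. shoelace: 414.2247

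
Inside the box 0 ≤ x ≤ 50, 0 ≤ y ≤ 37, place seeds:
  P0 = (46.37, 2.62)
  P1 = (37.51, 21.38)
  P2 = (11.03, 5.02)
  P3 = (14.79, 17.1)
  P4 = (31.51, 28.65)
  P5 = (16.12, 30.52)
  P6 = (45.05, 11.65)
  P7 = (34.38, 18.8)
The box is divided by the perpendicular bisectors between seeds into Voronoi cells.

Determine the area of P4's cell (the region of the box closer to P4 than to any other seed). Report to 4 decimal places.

1. box [0,50]×[0,37]: [(0, 0) (50, 0) (50, 37) (0, 37)]
2. ⊥bis P4·P0 via (38.94,15.635): [(0, 0) (11.5524, 0) (50, 21.9489) (50, 37) (0, 37)]  |A|=1428.0587
3. ⊥bis P4·P1 via (34.51,25.015): [(0, 0) (4.2002, 0) (49.0318, 37) (0, 37)]  |A|=984.7917
4. ⊥bis P4·P2 via (21.27,16.835): [(0, 35.2696) (22.8936, 15.4279) (49.0318, 37) (0, 37)]  |A|=548.6683
5. ⊥bis P4·P3 via (23.15,22.875): [(26.3333, 18.2667) (49.0318, 37) (13.3926, 37)]  |A|=333.8196
6. ⊥bis P4·P5 via (23.815,29.585): [(23.0222, 23.06) (26.3333, 18.2667) (49.0318, 37) (24.716, 37)]  |A|=254.896
7. ⊥bis P4·P6 via (38.28,20.15): [(23.0222, 23.06) (26.3333, 18.2667) (49.0318, 37) (24.716, 37)]  |A|=254.896
8. ⊥bis P4·P7 via (32.945,23.725): [(23.0222, 23.06) (24.3024, 21.2068) (32.948, 23.7259) (49.0318, 37) (24.716, 37)]  |A|=239.6285
9. canonical 5-gon: [(23.0222, 23.06) (24.3024, 21.2068) (32.948, 23.7259) (49.0318, 37) (24.716, 37)]
10. shoelace: 239.6285

Area of P4's cell: 239.6285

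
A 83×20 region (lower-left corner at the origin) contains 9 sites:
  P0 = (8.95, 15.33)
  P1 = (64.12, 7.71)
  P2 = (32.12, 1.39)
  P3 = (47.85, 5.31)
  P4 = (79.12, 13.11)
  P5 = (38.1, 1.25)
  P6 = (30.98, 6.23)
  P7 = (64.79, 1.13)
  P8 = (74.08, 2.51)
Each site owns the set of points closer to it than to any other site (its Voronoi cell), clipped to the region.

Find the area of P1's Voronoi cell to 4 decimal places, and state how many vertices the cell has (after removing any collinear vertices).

1. box [0,83]×[0,20]: [(0, 0) (83, 0) (83, 20) (0, 20)]
2. ⊥bis P1·P0 via (36.535,11.52): [(34.9439, 0) (83, 0) (83, 20) (37.7062, 20)]  |A|=933.4988
3. ⊥bis P1·P2 via (48.12,4.55): [(49.0186, 0) (83, 0) (83, 20) (45.0686, 20)]  |A|=719.1275
4. ⊥bis P1·P3 via (55.985,6.51): [(56.9453, 0) (83, 0) (83, 20) (53.9951, 20)]  |A|=550.5963
5. ⊥bis P1·P4 via (71.62,10.41): [(56.9453, 0) (75.3676, 0) (68.1676, 20) (53.9951, 20)]  |A|=325.9483
6. ⊥bis P1·P5 via (51.11,4.48): [(56.9453, 0) (75.3676, 0) (68.1676, 20) (53.9951, 20)]  |A|=325.9483
7. ⊥bis P1·P6 via (47.55,6.97): [(56.9453, 0) (75.3676, 0) (68.1676, 20) (53.9951, 20)]  |A|=325.9483
8. ⊥bis P1·P7 via (64.455,4.42): [(56.4141, 3.6012) (73.4468, 5.3356) (68.1676, 20) (53.9951, 20)]  |A|=245.6713
9. ⊥bis P1·P8 via (69.1,5.11): [(56.4141, 3.6012) (68.9803, 4.8808) (71.7208, 10.1299) (68.1676, 20) (53.9951, 20)]  |A|=234.572
10. canonical 5-gon: [(56.4141, 3.6012) (68.9803, 4.8808) (71.7208, 10.1299) (68.1676, 20) (53.9951, 20)]
11. shoelace: 234.572

Area of P1's cell: 234.5720 (5 vertices)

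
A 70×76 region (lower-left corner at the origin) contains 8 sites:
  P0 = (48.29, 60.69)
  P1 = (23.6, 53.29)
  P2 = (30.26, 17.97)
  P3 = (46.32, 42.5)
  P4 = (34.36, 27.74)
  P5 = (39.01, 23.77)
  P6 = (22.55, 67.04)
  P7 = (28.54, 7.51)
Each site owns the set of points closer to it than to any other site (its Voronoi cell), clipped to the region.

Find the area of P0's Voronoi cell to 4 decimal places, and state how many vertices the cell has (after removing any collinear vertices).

1. box [0,70]×[0,76]: [(0, 0) (70, 0) (70, 76) (0, 76)]
2. ⊥bis P0·P1 via (35.945,56.99): [(53.0258, 0) (70, 0) (70, 76) (30.2474, 76)]  |A|=2155.6172
3. ⊥bis P0·P2 via (39.275,39.33): [(41.5223, 38.3815) (70, 26.3625) (70, 76) (30.2474, 76)]  |A|=1454.4979
4. ⊥bis P0·P3 via (47.305,51.595): [(37.2351, 52.6856) (70, 49.1371) (70, 76) (30.2474, 76)]  |A|=903.4845
5. ⊥bis P0·P4 via (41.325,44.215): [(37.2351, 52.6856) (70, 49.1371) (70, 76) (30.2474, 76)]  |A|=903.4845
6. ⊥bis P0·P5 via (43.65,42.23): [(37.2351, 52.6856) (70, 49.1371) (70, 76) (30.2474, 76)]  |A|=903.4845
7. ⊥bis P0·P6 via (35.42,63.865): [(34.7267, 61.0548) (37.2351, 52.6856) (70, 49.1371) (70, 76) (38.4137, 76)]  |A|=842.461
8. ⊥bis P0·P7 via (38.415,34.1): [(34.7267, 61.0548) (37.2351, 52.6856) (70, 49.1371) (70, 76) (38.4137, 76)]  |A|=842.461
9. canonical 5-gon: [(34.7267, 61.0548) (37.2351, 52.6856) (70, 49.1371) (70, 76) (38.4137, 76)]
10. shoelace: 842.461

Area of P0's cell: 842.4610 (5 vertices)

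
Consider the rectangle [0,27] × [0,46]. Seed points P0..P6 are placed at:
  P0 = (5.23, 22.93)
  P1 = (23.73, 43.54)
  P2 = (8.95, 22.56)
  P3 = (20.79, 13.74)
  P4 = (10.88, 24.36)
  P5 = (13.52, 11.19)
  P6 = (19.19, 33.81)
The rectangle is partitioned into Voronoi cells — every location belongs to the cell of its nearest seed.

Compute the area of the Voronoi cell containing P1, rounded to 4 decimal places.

Area of P1's cell: 105.2374

1. box [0,27]×[0,46]: [(0, 0) (27, 0) (27, 46) (0, 46)]
2. ⊥bis P1·P0 via (14.48,33.235): [(27, 21.9968) (27, 46) (0.2591, 46)]  |A|=320.934
3. ⊥bis P1·P2 via (16.34,33.05): [(8.6535, 38.465) (27, 25.5402) (27, 46) (0.2591, 46)]  |A|=288.429
4. ⊥bis P1·P3 via (22.26,28.64): [(8.6535, 38.465) (22.6553, 28.601) (27, 28.1724) (27, 46) (0.2591, 46)]  |A|=282.7111
5. ⊥bis P1·P4 via (17.305,33.95): [(3.0255, 43.5168) (25.7438, 28.2963) (27, 28.1724) (27, 46) (0.2591, 46)]  |A|=255.0582
6. ⊥bis P1·P5 via (18.625,27.365): [(3.0255, 43.5168) (25.7438, 28.2963) (27, 28.1724) (27, 46) (0.2591, 46)]  |A|=255.0582
7. ⊥bis P1·P6 via (21.46,38.675): [(27, 36.09) (27, 46) (5.7613, 46)]  |A|=105.2374
8. canonical 3-gon: [(27, 36.09) (27, 46) (5.7613, 46)]
9. shoelace: 105.2374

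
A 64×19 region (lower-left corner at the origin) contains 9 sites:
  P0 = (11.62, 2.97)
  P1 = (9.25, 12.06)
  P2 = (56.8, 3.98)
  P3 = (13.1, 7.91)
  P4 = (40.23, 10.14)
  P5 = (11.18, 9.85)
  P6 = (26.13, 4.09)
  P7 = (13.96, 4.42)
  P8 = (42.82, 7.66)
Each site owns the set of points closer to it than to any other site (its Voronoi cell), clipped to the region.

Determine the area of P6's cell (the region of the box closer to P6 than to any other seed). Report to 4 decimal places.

1. box [0,64]×[0,19]: [(0, 0) (64, 0) (64, 19) (0, 19)]
2. ⊥bis P6·P0 via (18.875,3.53): [(19.1475, 0) (64, 0) (64, 19) (17.6809, 19)]  |A|=866.1305
3. ⊥bis P6·P1 via (17.69,8.075): [(18.407, 9.5935) (19.1475, 0) (64, 0) (64, 19) (22.8483, 19)]  |A|=841.8268
4. ⊥bis P6·P2 via (41.465,4.035): [(18.407, 9.5935) (19.1475, 0) (41.4505, 0) (41.5187, 19) (22.8483, 19)]  |A|=414.0342
5. ⊥bis P6·P3 via (19.615,6): [(18.8783, 3.4871) (19.1475, 0) (41.4505, 0) (41.5187, 19) (23.4262, 19)]  |A|=393.7748
6. ⊥bis P6·P4 via (33.18,7.115): [(18.8783, 3.4871) (19.1475, 0) (36.2329, 0) (28.0804, 19) (23.4262, 19)]  |A|=216.5437
7. ⊥bis P6·P5 via (18.655,6.97): [(18.8783, 3.4871) (19.1475, 0) (36.2329, 0) (28.0804, 19) (23.4262, 19)]  |A|=216.5437
8. ⊥bis P6·P7 via (20.045,4.255): [(20.141, 7.7941) (19.9296, 0) (36.2329, 0) (28.0804, 19) (23.4262, 19)]  |A|=210.7145
9. ⊥bis P6·P8 via (34.475,5.875): [(20.141, 7.7941) (19.9296, 0) (35.7317, 0) (35.2334, 2.3294) (28.0804, 19) (23.4262, 19)]  |A|=210.1307
10. canonical 6-gon: [(20.141, 7.7941) (19.9296, 0) (35.7317, 0) (35.2334, 2.3294) (28.0804, 19) (23.4262, 19)]
11. shoelace: 210.1307

Area of P6's cell: 210.1307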